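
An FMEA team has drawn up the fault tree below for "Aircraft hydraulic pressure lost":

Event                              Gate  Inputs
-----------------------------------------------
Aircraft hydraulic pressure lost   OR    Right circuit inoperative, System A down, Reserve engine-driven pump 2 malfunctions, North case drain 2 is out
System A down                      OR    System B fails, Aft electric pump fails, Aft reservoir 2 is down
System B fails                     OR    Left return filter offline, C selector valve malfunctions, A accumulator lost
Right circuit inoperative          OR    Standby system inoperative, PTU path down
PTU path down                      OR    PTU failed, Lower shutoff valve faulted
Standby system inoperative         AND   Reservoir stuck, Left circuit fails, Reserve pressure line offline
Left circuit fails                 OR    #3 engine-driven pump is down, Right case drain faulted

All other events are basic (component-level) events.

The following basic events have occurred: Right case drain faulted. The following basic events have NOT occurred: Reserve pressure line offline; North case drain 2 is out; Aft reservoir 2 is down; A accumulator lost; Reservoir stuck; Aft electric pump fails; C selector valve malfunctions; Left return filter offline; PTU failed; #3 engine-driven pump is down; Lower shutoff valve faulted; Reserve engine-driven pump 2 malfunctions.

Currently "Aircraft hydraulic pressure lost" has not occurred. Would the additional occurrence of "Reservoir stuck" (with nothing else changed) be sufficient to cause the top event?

No

Counterfactual: set "Reservoir stuck" to occurred.
Left circuit fails [OR]: #3 engine-driven pump is down=not, Right case drain faulted=occurs → at least one input occurs → occurs.
Standby system inoperative [AND]: Reservoir stuck=occurs, Left circuit fails=occurs, Reserve pressure line offline=not → not all inputs occur → does not occur.
PTU path down [OR]: PTU failed=not, Lower shutoff valve faulted=not → no input occurs → does not occur.
Right circuit inoperative [OR]: Standby system inoperative=not, PTU path down=not → no input occurs → does not occur.
System B fails [OR]: Left return filter offline=not, C selector valve malfunctions=not, A accumulator lost=not → no input occurs → does not occur.
System A down [OR]: System B fails=not, Aft electric pump fails=not, Aft reservoir 2 is down=not → no input occurs → does not occur.
Aircraft hydraulic pressure lost [OR]: Right circuit inoperative=not, System A down=not, Reserve engine-driven pump 2 malfunctions=not, North case drain 2 is out=not → no input occurs → does not occur.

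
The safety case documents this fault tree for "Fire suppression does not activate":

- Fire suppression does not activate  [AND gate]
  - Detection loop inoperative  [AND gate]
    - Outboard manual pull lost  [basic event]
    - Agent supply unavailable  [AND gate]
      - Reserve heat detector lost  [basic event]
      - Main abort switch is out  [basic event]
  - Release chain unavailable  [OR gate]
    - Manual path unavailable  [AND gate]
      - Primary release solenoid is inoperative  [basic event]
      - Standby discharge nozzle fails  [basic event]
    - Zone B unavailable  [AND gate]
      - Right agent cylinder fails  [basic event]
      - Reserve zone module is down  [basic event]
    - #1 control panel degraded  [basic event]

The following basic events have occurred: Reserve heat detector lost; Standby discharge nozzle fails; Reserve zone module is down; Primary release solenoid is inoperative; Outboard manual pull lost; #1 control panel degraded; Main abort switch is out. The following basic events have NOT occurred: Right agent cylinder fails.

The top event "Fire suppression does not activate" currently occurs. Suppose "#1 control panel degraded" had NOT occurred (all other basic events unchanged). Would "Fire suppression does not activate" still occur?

Counterfactual: set "#1 control panel degraded" to not occurred.
Agent supply unavailable [AND]: Reserve heat detector lost=occurs, Main abort switch is out=occurs → all inputs occur → occurs.
Detection loop inoperative [AND]: Outboard manual pull lost=occurs, Agent supply unavailable=occurs → all inputs occur → occurs.
Manual path unavailable [AND]: Primary release solenoid is inoperative=occurs, Standby discharge nozzle fails=occurs → all inputs occur → occurs.
Zone B unavailable [AND]: Right agent cylinder fails=not, Reserve zone module is down=occurs → not all inputs occur → does not occur.
Release chain unavailable [OR]: Manual path unavailable=occurs, Zone B unavailable=not, #1 control panel degraded=not → at least one input occurs → occurs.
Fire suppression does not activate [AND]: Detection loop inoperative=occurs, Release chain unavailable=occurs → all inputs occur → occurs.

Yes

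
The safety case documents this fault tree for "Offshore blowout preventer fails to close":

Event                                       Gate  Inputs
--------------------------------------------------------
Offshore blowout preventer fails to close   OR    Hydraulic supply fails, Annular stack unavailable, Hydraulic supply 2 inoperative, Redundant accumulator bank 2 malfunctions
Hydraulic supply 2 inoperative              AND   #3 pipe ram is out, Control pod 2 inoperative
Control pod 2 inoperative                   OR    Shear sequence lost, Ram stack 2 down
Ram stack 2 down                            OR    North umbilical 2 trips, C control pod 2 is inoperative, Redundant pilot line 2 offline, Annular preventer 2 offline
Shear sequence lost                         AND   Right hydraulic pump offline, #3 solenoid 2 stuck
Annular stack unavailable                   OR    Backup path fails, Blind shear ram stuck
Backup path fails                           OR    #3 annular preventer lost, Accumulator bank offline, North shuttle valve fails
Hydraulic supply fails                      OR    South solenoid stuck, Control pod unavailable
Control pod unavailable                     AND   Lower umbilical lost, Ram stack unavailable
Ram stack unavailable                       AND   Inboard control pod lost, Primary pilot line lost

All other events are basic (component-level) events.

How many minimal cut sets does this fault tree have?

12

Ram stack unavailable [AND]: one cut set from each child combined → 1 × 1 = 1 cut set(s).
Control pod unavailable [AND]: one cut set from each child combined → 1 × 1 = 1 cut set(s).
Hydraulic supply fails [OR]: union of children's cut sets → 2 cut set(s).
Backup path fails [OR]: union of children's cut sets → 3 cut set(s).
Annular stack unavailable [OR]: union of children's cut sets → 4 cut set(s).
Shear sequence lost [AND]: one cut set from each child combined → 1 × 1 = 1 cut set(s).
Ram stack 2 down [OR]: union of children's cut sets → 4 cut set(s).
Control pod 2 inoperative [OR]: union of children's cut sets → 5 cut set(s).
Hydraulic supply 2 inoperative [AND]: one cut set from each child combined → 1 × 5 = 5 cut set(s).
Offshore blowout preventer fails to close [OR]: union of children's cut sets → 12 cut set(s).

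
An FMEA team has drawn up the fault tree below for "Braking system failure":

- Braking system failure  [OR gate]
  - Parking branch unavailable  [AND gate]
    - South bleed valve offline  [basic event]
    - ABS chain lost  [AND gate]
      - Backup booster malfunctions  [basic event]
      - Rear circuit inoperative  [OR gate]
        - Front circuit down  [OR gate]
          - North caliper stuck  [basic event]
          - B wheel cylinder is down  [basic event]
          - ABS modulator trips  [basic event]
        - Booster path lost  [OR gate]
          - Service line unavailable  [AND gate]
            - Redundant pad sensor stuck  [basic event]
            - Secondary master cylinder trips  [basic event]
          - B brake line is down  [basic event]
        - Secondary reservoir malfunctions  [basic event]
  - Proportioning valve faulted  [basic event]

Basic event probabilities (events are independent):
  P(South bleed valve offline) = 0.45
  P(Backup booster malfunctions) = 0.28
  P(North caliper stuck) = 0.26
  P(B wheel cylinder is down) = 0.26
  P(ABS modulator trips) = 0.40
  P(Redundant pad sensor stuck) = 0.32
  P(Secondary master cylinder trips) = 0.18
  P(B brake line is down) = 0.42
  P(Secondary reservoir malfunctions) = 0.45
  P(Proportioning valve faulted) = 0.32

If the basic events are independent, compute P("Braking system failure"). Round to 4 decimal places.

P(Front circuit down) [OR] = 1 − (1−0.26) × (1−0.26) × (1−0.40) = 0.671440
P(Service line unavailable) [AND] = 0.32 × 0.18 = 0.057600
P(Booster path lost) [OR] = 1 − (1−0.057600) × (1−0.42) = 0.453408
P(Rear circuit inoperative) [OR] = 1 − (1−0.671440) × (1−0.453408) × (1−0.45) = 0.901226
P(ABS chain lost) [AND] = 0.28 × 0.901226 = 0.252343
P(Parking branch unavailable) [AND] = 0.45 × 0.252343 = 0.113554
P(Braking system failure) [OR] = 1 − (1−0.113554) × (1−0.32) = 0.397217
Rounded to 4 decimal places: P(Braking system failure) ≈ 0.3972.

0.3972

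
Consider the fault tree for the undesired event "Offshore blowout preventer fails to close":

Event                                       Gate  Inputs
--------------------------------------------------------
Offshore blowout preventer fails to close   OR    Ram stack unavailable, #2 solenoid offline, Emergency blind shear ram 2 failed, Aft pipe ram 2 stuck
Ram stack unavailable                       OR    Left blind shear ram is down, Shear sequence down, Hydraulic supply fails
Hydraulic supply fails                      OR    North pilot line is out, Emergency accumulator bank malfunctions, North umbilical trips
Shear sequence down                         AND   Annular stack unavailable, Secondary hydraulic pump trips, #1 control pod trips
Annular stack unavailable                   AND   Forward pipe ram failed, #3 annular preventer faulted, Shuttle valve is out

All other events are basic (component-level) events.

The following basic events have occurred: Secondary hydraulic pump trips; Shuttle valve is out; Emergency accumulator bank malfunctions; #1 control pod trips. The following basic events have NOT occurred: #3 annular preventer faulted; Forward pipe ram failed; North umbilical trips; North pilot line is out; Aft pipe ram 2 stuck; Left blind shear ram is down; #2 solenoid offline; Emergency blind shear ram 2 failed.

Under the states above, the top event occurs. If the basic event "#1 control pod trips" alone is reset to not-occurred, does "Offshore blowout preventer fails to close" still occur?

Counterfactual: set "#1 control pod trips" to not occurred.
Annular stack unavailable [AND]: Forward pipe ram failed=not, #3 annular preventer faulted=not, Shuttle valve is out=occurs → not all inputs occur → does not occur.
Shear sequence down [AND]: Annular stack unavailable=not, Secondary hydraulic pump trips=occurs, #1 control pod trips=not → not all inputs occur → does not occur.
Hydraulic supply fails [OR]: North pilot line is out=not, Emergency accumulator bank malfunctions=occurs, North umbilical trips=not → at least one input occurs → occurs.
Ram stack unavailable [OR]: Left blind shear ram is down=not, Shear sequence down=not, Hydraulic supply fails=occurs → at least one input occurs → occurs.
Offshore blowout preventer fails to close [OR]: Ram stack unavailable=occurs, #2 solenoid offline=not, Emergency blind shear ram 2 failed=not, Aft pipe ram 2 stuck=not → at least one input occurs → occurs.

Yes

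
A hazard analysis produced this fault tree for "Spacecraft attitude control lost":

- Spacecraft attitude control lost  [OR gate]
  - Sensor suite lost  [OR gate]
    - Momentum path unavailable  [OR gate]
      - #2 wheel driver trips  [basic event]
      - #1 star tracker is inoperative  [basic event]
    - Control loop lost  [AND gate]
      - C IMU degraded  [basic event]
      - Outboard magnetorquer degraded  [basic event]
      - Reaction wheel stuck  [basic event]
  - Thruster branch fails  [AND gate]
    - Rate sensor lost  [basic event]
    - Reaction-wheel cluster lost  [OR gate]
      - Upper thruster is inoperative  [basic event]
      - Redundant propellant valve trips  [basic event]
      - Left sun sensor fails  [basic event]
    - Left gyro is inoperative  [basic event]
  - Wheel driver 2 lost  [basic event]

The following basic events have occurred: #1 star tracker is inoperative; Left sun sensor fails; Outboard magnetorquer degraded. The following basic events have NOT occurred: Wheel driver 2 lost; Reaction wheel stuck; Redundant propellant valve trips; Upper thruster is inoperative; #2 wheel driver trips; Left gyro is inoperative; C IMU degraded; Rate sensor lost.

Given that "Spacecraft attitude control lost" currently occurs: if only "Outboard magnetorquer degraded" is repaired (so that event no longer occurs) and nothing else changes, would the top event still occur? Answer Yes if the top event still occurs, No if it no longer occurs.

Counterfactual: set "Outboard magnetorquer degraded" to not occurred.
Momentum path unavailable [OR]: #2 wheel driver trips=not, #1 star tracker is inoperative=occurs → at least one input occurs → occurs.
Control loop lost [AND]: C IMU degraded=not, Outboard magnetorquer degraded=not, Reaction wheel stuck=not → not all inputs occur → does not occur.
Sensor suite lost [OR]: Momentum path unavailable=occurs, Control loop lost=not → at least one input occurs → occurs.
Reaction-wheel cluster lost [OR]: Upper thruster is inoperative=not, Redundant propellant valve trips=not, Left sun sensor fails=occurs → at least one input occurs → occurs.
Thruster branch fails [AND]: Rate sensor lost=not, Reaction-wheel cluster lost=occurs, Left gyro is inoperative=not → not all inputs occur → does not occur.
Spacecraft attitude control lost [OR]: Sensor suite lost=occurs, Thruster branch fails=not, Wheel driver 2 lost=not → at least one input occurs → occurs.

Yes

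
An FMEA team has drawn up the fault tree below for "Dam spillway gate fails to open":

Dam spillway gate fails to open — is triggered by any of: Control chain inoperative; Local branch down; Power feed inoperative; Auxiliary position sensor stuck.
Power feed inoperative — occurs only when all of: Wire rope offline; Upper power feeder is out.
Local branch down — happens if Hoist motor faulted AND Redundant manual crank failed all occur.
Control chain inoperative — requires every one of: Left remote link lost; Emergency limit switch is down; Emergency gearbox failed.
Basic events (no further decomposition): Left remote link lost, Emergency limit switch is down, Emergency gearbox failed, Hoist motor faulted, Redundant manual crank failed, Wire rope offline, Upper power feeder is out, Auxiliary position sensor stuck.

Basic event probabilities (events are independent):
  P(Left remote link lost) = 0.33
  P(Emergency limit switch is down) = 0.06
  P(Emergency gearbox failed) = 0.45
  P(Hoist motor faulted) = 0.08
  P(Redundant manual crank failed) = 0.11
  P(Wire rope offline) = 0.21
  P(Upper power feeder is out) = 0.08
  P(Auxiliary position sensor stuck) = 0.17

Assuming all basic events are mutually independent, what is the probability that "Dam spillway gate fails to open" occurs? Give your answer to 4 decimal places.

0.1983

P(Control chain inoperative) [AND] = 0.33 × 0.06 × 0.45 = 0.008910
P(Local branch down) [AND] = 0.08 × 0.11 = 0.008800
P(Power feed inoperative) [AND] = 0.21 × 0.08 = 0.016800
P(Dam spillway gate fails to open) [OR] = 1 − (1−0.008910) × (1−0.008800) × (1−0.016800) × (1−0.17) = 0.198332
Rounded to 4 decimal places: P(Dam spillway gate fails to open) ≈ 0.1983.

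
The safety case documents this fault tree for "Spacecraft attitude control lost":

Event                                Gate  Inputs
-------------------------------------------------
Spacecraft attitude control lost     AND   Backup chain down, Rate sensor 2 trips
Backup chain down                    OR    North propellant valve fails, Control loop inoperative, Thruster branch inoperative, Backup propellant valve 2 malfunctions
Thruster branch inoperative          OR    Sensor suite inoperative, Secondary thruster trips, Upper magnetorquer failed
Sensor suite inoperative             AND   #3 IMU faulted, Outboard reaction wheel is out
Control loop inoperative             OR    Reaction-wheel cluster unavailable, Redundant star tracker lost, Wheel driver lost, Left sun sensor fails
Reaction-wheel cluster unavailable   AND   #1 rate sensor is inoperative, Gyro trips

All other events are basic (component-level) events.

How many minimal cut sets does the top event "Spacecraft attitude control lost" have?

Reaction-wheel cluster unavailable [AND]: one cut set from each child combined → 1 × 1 = 1 cut set(s).
Control loop inoperative [OR]: union of children's cut sets → 4 cut set(s).
Sensor suite inoperative [AND]: one cut set from each child combined → 1 × 1 = 1 cut set(s).
Thruster branch inoperative [OR]: union of children's cut sets → 3 cut set(s).
Backup chain down [OR]: union of children's cut sets → 9 cut set(s).
Spacecraft attitude control lost [AND]: one cut set from each child combined → 9 × 1 = 9 cut set(s).
Minimal cut sets: {North propellant valve fails, Rate sensor 2 trips}; {#1 rate sensor is inoperative, Gyro trips, Rate sensor 2 trips}; {Rate sensor 2 trips, Redundant star tracker lost}; {Rate sensor 2 trips, Wheel driver lost}; {Left sun sensor fails, Rate sensor 2 trips}; {#3 IMU faulted, Outboard reaction wheel is out, Rate sensor 2 trips}; {Rate sensor 2 trips, Secondary thruster trips}; {Rate sensor 2 trips, Upper magnetorquer failed}; {Backup propellant valve 2 malfunctions, Rate sensor 2 trips}.

9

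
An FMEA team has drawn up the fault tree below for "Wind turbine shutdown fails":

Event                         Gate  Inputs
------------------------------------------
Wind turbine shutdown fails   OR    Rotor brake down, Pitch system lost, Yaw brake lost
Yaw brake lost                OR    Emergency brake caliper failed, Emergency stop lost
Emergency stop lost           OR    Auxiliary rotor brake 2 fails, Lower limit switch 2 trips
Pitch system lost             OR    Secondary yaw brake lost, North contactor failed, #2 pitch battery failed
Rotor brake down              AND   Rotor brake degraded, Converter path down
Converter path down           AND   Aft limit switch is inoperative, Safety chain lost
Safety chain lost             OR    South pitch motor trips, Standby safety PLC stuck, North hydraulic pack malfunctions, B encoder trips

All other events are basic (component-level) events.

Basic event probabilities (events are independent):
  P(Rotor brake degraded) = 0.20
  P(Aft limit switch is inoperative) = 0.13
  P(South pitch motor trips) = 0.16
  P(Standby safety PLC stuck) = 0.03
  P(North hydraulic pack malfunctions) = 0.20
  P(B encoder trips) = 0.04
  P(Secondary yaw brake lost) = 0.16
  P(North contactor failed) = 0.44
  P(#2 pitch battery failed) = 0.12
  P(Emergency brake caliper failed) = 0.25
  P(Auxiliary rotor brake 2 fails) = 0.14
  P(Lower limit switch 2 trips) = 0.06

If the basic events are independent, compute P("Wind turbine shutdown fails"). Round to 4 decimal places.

P(Safety chain lost) [OR] = 1 − (1−0.16) × (1−0.03) × (1−0.20) × (1−0.04) = 0.374234
P(Converter path down) [AND] = 0.13 × 0.374234 = 0.048650
P(Rotor brake down) [AND] = 0.20 × 0.048650 = 0.009730
P(Pitch system lost) [OR] = 1 − (1−0.16) × (1−0.44) × (1−0.12) = 0.586048
P(Emergency stop lost) [OR] = 1 − (1−0.14) × (1−0.06) = 0.191600
P(Yaw brake lost) [OR] = 1 − (1−0.25) × (1−0.191600) = 0.393700
P(Wind turbine shutdown fails) [OR] = 1 − (1−0.009730) × (1−0.586048) × (1−0.393700) = 0.751463
Rounded to 4 decimal places: P(Wind turbine shutdown fails) ≈ 0.7515.

0.7515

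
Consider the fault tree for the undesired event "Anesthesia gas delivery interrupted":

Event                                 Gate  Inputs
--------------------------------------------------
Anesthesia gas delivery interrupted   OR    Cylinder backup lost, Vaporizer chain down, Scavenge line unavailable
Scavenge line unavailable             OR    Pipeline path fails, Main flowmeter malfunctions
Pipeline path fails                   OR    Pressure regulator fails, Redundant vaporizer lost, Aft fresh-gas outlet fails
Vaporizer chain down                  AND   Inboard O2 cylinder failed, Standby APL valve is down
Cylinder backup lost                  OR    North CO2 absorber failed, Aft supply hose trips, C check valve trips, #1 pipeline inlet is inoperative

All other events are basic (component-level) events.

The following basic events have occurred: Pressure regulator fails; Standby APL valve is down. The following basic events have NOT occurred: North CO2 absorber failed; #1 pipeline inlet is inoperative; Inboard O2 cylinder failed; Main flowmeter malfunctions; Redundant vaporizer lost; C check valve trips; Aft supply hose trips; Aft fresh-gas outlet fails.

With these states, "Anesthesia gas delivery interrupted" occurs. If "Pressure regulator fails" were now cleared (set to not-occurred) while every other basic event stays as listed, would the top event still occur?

No

Counterfactual: set "Pressure regulator fails" to not occurred.
Cylinder backup lost [OR]: North CO2 absorber failed=not, Aft supply hose trips=not, C check valve trips=not, #1 pipeline inlet is inoperative=not → no input occurs → does not occur.
Vaporizer chain down [AND]: Inboard O2 cylinder failed=not, Standby APL valve is down=occurs → not all inputs occur → does not occur.
Pipeline path fails [OR]: Pressure regulator fails=not, Redundant vaporizer lost=not, Aft fresh-gas outlet fails=not → no input occurs → does not occur.
Scavenge line unavailable [OR]: Pipeline path fails=not, Main flowmeter malfunctions=not → no input occurs → does not occur.
Anesthesia gas delivery interrupted [OR]: Cylinder backup lost=not, Vaporizer chain down=not, Scavenge line unavailable=not → no input occurs → does not occur.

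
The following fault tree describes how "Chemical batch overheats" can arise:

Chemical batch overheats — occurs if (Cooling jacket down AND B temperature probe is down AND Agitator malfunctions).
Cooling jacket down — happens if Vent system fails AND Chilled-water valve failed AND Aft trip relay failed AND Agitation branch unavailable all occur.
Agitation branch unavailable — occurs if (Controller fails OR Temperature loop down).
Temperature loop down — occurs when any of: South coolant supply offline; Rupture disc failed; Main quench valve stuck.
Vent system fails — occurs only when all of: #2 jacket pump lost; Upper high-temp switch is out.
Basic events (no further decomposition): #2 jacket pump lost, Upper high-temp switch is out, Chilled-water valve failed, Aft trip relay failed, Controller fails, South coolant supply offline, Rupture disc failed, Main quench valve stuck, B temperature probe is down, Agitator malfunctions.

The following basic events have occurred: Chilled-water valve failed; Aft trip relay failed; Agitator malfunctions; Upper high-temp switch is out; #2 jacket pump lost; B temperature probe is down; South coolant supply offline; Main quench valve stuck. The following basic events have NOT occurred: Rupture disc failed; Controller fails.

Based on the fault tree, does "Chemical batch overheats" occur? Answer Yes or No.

Vent system fails [AND]: #2 jacket pump lost=occurs, Upper high-temp switch is out=occurs → all inputs occur → occurs.
Temperature loop down [OR]: South coolant supply offline=occurs, Rupture disc failed=not, Main quench valve stuck=occurs → at least one input occurs → occurs.
Agitation branch unavailable [OR]: Controller fails=not, Temperature loop down=occurs → at least one input occurs → occurs.
Cooling jacket down [AND]: Vent system fails=occurs, Chilled-water valve failed=occurs, Aft trip relay failed=occurs, Agitation branch unavailable=occurs → all inputs occur → occurs.
Chemical batch overheats [AND]: Cooling jacket down=occurs, B temperature probe is down=occurs, Agitator malfunctions=occurs → all inputs occur → occurs.

Yes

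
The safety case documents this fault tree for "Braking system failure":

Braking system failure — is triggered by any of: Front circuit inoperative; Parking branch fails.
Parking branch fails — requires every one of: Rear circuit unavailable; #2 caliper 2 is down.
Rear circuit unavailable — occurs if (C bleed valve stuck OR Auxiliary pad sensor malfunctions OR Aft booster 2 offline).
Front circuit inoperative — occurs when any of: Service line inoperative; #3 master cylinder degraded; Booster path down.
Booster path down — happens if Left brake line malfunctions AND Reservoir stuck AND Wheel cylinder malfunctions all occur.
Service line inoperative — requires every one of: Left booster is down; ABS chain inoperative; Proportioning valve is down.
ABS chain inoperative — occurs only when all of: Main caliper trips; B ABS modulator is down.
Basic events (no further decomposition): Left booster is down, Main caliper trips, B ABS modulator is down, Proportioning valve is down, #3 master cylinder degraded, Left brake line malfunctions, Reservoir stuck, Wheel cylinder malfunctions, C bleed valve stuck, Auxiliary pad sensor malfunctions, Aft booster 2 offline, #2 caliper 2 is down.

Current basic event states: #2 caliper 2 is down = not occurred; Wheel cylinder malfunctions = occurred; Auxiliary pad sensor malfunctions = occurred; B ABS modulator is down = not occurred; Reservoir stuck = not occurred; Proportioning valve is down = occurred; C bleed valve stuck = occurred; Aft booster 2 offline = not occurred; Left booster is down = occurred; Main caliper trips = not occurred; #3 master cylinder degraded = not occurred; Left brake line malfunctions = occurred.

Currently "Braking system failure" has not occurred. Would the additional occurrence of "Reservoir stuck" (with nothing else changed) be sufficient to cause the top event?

Yes

Counterfactual: set "Reservoir stuck" to occurred.
ABS chain inoperative [AND]: Main caliper trips=not, B ABS modulator is down=not → not all inputs occur → does not occur.
Service line inoperative [AND]: Left booster is down=occurs, ABS chain inoperative=not, Proportioning valve is down=occurs → not all inputs occur → does not occur.
Booster path down [AND]: Left brake line malfunctions=occurs, Reservoir stuck=occurs, Wheel cylinder malfunctions=occurs → all inputs occur → occurs.
Front circuit inoperative [OR]: Service line inoperative=not, #3 master cylinder degraded=not, Booster path down=occurs → at least one input occurs → occurs.
Rear circuit unavailable [OR]: C bleed valve stuck=occurs, Auxiliary pad sensor malfunctions=occurs, Aft booster 2 offline=not → at least one input occurs → occurs.
Parking branch fails [AND]: Rear circuit unavailable=occurs, #2 caliper 2 is down=not → not all inputs occur → does not occur.
Braking system failure [OR]: Front circuit inoperative=occurs, Parking branch fails=not → at least one input occurs → occurs.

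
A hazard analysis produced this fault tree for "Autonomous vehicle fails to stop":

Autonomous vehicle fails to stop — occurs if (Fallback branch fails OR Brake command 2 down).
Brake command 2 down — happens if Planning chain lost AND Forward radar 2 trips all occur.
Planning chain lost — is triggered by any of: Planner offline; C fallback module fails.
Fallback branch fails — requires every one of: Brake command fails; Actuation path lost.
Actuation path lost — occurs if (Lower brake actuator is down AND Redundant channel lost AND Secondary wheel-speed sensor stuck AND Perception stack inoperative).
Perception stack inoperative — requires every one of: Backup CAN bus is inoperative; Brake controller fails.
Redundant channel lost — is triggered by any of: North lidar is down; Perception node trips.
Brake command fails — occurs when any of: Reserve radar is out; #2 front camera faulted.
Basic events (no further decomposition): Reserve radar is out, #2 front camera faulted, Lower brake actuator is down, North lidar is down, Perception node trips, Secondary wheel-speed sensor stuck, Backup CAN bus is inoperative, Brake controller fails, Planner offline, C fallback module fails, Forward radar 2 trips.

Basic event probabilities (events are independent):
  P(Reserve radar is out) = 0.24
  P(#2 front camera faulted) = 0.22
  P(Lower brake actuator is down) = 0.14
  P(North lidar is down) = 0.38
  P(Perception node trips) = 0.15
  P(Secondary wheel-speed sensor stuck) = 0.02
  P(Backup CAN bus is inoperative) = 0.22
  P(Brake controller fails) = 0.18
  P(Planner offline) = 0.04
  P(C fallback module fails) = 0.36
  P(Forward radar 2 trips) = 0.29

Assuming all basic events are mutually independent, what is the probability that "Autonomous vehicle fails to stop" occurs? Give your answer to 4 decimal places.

0.1118

P(Brake command fails) [OR] = 1 − (1−0.24) × (1−0.22) = 0.407200
P(Redundant channel lost) [OR] = 1 − (1−0.38) × (1−0.15) = 0.473000
P(Perception stack inoperative) [AND] = 0.22 × 0.18 = 0.039600
P(Actuation path lost) [AND] = 0.14 × 0.473000 × 0.02 × 0.039600 = 0.000052
P(Fallback branch fails) [AND] = 0.407200 × 0.000052 = 0.000021
P(Planning chain lost) [OR] = 1 − (1−0.04) × (1−0.36) = 0.385600
P(Brake command 2 down) [AND] = 0.385600 × 0.29 = 0.111824
P(Autonomous vehicle fails to stop) [OR] = 1 − (1−0.000021) × (1−0.111824) = 0.111843
Rounded to 4 decimal places: P(Autonomous vehicle fails to stop) ≈ 0.1118.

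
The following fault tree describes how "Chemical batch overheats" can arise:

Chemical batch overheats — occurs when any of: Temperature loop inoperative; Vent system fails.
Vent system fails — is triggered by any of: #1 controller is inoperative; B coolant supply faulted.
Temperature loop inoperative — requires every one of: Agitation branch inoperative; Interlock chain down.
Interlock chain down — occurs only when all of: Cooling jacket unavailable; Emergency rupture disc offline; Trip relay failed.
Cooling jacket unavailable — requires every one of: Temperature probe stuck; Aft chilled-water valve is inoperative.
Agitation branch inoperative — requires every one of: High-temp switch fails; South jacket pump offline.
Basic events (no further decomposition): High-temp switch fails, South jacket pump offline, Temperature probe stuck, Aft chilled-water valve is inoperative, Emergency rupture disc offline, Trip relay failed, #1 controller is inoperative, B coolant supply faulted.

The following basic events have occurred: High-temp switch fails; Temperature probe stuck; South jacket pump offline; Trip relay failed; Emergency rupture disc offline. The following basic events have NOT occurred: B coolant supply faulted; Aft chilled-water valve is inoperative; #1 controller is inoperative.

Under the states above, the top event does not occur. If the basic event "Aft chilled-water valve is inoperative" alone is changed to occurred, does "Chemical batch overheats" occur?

Yes

Counterfactual: set "Aft chilled-water valve is inoperative" to occurred.
Agitation branch inoperative [AND]: High-temp switch fails=occurs, South jacket pump offline=occurs → all inputs occur → occurs.
Cooling jacket unavailable [AND]: Temperature probe stuck=occurs, Aft chilled-water valve is inoperative=occurs → all inputs occur → occurs.
Interlock chain down [AND]: Cooling jacket unavailable=occurs, Emergency rupture disc offline=occurs, Trip relay failed=occurs → all inputs occur → occurs.
Temperature loop inoperative [AND]: Agitation branch inoperative=occurs, Interlock chain down=occurs → all inputs occur → occurs.
Vent system fails [OR]: #1 controller is inoperative=not, B coolant supply faulted=not → no input occurs → does not occur.
Chemical batch overheats [OR]: Temperature loop inoperative=occurs, Vent system fails=not → at least one input occurs → occurs.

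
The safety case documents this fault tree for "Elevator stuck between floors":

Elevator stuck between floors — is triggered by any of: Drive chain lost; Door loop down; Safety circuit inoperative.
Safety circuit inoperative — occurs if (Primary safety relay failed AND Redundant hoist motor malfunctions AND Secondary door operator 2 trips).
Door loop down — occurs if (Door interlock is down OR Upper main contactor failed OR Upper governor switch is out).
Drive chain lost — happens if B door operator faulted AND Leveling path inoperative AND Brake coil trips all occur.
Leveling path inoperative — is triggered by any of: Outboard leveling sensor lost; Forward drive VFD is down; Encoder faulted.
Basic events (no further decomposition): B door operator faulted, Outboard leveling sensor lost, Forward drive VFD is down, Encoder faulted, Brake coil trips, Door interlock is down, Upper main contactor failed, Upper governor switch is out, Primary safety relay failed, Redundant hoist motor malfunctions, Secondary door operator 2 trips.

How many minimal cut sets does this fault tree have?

Leveling path inoperative [OR]: union of children's cut sets → 3 cut set(s).
Drive chain lost [AND]: one cut set from each child combined → 1 × 3 × 1 = 3 cut set(s).
Door loop down [OR]: union of children's cut sets → 3 cut set(s).
Safety circuit inoperative [AND]: one cut set from each child combined → 1 × 1 × 1 = 1 cut set(s).
Elevator stuck between floors [OR]: union of children's cut sets → 7 cut set(s).
Minimal cut sets: {B door operator faulted, Brake coil trips, Outboard leveling sensor lost}; {B door operator faulted, Brake coil trips, Forward drive VFD is down}; {B door operator faulted, Brake coil trips, Encoder faulted}; {Door interlock is down}; {Upper main contactor failed}; {Upper governor switch is out}; {Primary safety relay failed, Redundant hoist motor malfunctions, Secondary door operator 2 trips}.

7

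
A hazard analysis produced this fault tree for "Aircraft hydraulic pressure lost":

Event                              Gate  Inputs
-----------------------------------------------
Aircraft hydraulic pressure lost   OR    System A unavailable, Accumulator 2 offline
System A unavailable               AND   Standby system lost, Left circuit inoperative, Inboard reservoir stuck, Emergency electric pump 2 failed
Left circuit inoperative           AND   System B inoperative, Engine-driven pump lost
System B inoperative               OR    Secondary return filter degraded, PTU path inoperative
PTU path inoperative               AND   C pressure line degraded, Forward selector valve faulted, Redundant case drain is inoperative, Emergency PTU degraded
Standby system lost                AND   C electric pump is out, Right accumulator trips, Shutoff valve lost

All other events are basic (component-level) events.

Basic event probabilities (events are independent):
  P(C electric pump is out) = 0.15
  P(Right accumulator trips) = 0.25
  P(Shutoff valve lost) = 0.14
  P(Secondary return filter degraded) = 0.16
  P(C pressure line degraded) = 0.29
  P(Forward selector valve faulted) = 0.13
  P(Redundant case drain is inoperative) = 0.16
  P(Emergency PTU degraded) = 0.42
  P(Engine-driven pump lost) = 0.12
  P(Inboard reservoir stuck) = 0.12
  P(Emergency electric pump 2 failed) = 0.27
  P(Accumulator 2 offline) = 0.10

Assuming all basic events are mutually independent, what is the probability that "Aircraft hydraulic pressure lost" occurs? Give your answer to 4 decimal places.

0.1000

P(Standby system lost) [AND] = 0.15 × 0.25 × 0.14 = 0.005250
P(PTU path inoperative) [AND] = 0.29 × 0.13 × 0.16 × 0.42 = 0.002533
P(System B inoperative) [OR] = 1 − (1−0.16) × (1−0.002533) = 0.162128
P(Left circuit inoperative) [AND] = 0.162128 × 0.12 = 0.019455
P(System A unavailable) [AND] = 0.005250 × 0.019455 × 0.12 × 0.27 = 0.000003
P(Aircraft hydraulic pressure lost) [OR] = 1 − (1−0.000003) × (1−0.10) = 0.100003
Rounded to 4 decimal places: P(Aircraft hydraulic pressure lost) ≈ 0.1000.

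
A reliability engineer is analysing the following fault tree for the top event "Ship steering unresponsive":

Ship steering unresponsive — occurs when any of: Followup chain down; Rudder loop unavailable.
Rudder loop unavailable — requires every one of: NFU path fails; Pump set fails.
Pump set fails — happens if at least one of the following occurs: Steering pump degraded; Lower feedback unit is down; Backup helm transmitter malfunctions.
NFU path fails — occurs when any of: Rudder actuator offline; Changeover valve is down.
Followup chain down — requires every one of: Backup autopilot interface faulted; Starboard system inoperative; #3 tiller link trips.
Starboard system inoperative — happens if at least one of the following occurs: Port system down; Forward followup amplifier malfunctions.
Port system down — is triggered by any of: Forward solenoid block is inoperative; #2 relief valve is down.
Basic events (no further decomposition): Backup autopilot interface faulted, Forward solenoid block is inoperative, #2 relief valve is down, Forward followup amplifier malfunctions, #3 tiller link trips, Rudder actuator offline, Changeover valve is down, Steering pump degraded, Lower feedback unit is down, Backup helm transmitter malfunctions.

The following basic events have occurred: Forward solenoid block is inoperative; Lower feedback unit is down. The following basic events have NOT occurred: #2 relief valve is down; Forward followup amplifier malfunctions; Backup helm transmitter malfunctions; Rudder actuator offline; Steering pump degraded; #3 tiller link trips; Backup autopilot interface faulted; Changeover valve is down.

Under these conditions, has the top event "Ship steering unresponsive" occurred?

No

Port system down [OR]: Forward solenoid block is inoperative=occurs, #2 relief valve is down=not → at least one input occurs → occurs.
Starboard system inoperative [OR]: Port system down=occurs, Forward followup amplifier malfunctions=not → at least one input occurs → occurs.
Followup chain down [AND]: Backup autopilot interface faulted=not, Starboard system inoperative=occurs, #3 tiller link trips=not → not all inputs occur → does not occur.
NFU path fails [OR]: Rudder actuator offline=not, Changeover valve is down=not → no input occurs → does not occur.
Pump set fails [OR]: Steering pump degraded=not, Lower feedback unit is down=occurs, Backup helm transmitter malfunctions=not → at least one input occurs → occurs.
Rudder loop unavailable [AND]: NFU path fails=not, Pump set fails=occurs → not all inputs occur → does not occur.
Ship steering unresponsive [OR]: Followup chain down=not, Rudder loop unavailable=not → no input occurs → does not occur.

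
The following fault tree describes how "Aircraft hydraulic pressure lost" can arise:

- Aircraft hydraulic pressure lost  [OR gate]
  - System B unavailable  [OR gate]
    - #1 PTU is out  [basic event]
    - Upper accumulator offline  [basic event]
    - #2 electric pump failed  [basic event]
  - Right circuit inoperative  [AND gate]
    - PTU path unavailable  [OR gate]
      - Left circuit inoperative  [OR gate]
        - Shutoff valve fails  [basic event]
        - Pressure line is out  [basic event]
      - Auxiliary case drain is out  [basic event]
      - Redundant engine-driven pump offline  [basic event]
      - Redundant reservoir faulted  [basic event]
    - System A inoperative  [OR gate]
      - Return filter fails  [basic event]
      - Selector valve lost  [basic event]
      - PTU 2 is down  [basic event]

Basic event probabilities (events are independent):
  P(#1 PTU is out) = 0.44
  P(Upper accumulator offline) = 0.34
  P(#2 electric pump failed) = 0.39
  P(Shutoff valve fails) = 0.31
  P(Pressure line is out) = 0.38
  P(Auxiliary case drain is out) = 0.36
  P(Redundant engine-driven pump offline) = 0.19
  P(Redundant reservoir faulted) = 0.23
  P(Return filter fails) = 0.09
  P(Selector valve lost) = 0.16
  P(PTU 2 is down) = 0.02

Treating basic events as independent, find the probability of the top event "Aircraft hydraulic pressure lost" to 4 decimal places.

0.8214

P(System B unavailable) [OR] = 1 − (1−0.44) × (1−0.34) × (1−0.39) = 0.774544
P(Left circuit inoperative) [OR] = 1 − (1−0.31) × (1−0.38) = 0.572200
P(PTU path unavailable) [OR] = 1 − (1−0.572200) × (1−0.36) × (1−0.19) × (1−0.23) = 0.829236
P(System A inoperative) [OR] = 1 − (1−0.09) × (1−0.16) × (1−0.02) = 0.250888
P(Right circuit inoperative) [AND] = 0.829236 × 0.250888 = 0.208045
P(Aircraft hydraulic pressure lost) [OR] = 1 − (1−0.774544) × (1−0.208045) = 0.821449
Rounded to 4 decimal places: P(Aircraft hydraulic pressure lost) ≈ 0.8214.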